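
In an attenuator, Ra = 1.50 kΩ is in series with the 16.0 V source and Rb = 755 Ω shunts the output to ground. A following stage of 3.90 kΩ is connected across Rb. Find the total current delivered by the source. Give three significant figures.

Rb‖R_L = 632.5 Ω, so the source sees Ra + Rb‖R_L = 2133 Ω.
I = 16.0 V / 2133 Ω = 7.50 mA.

I ≈ 7.50 mA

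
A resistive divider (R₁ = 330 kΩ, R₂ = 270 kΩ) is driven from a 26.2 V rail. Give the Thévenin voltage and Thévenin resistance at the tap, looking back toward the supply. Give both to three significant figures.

V_th = 11.8 V, R_th = 148 kΩ

V_th is the open-circuit tap voltage: 26.2 × 270/(330 + 270) = 11.8 V.
With the supply zeroed, R₁ and R₂ appear in parallel from the tap: R_th = R₁‖R₂ = (330 × 270)/600.0 = 148 kΩ.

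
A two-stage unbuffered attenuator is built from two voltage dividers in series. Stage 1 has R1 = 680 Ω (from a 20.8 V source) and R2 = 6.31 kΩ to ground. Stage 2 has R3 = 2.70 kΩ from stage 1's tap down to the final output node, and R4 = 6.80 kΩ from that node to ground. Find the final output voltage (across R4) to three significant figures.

Stage 2 presents R3+R4 = 9500 Ω as a load on stage 1's tap.
Stage 1's lower leg becomes R2‖(R3+R4) = 3792 Ω, so V_mid = 20.8 × 3792/4472 = 17.64 V.
Stage 2 is itself unloaded: V_out = V_mid × R4/(R3+R4) = 17.64 × 6800/9500 = 12.6 V.

V_out ≈ 12.6 V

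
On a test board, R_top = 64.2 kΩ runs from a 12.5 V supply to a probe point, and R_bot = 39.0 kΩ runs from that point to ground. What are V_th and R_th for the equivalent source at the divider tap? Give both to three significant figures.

V_th is the open-circuit tap voltage: 12.5 × 39.0/(64.2 + 39.0) = 4.72 V.
With the supply zeroed, R_top and R_bot appear in parallel from the tap: R_th = R_top‖R_bot = (64.2 × 39.0)/103.2 = 24.3 kΩ.

V_th = 4.72 V, R_th = 24.3 kΩ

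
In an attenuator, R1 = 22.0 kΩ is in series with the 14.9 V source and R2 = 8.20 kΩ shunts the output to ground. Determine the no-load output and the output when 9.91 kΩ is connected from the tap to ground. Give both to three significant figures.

Unloaded: 4.05 V; loaded: 2.52 V

Open-circuit: V = 14.9 × 8.20/(22.0 + 8.20) = 4.05 V.
With the load, R2 becomes R2‖R_L = 4.487 kΩ, so V = 14.9 × 4.487/26.49 = 2.52 V.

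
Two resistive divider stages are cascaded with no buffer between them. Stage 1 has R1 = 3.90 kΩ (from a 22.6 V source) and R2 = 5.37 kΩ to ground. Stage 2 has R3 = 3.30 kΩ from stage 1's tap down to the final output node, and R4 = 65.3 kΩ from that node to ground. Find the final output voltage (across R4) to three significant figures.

Stage 2 presents R3+R4 = 68.60 kΩ as a load on stage 1's tap.
Stage 1's lower leg becomes R2‖(R3+R4) = 4.980 kΩ, so V_mid = 22.6 × 4.980/8.880 = 12.67 V.
Stage 2 is itself unloaded: V_out = V_mid × R4/(R3+R4) = 12.67 × 65.3/68.60 = 12.1 V.

V_out ≈ 12.1 V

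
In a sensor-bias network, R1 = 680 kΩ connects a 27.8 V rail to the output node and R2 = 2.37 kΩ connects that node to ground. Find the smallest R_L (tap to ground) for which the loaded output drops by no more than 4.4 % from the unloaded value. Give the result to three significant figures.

Output resistance R_th = R1‖R2 = (680 × 2.37)/682.4 = 2.362 kΩ.
The fractional drop is R_th/(R_th + R_L); requiring this ≤ 0.0440 gives R_L ≥ R_th(1/0.0440 − 1) = 2.362 × 21.73 = 51.3 kΩ.

R_L(min) ≈ 51.3 kΩ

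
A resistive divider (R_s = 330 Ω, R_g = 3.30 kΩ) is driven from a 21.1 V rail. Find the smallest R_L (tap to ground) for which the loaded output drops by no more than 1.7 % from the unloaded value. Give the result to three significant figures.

Output resistance R_th = R_s‖R_g = (330 × 3300)/3630 = 300.0 Ω.
The fractional drop is R_th/(R_th + R_L); requiring this ≤ 0.0170 gives R_L ≥ R_th(1/0.0170 − 1) = 300.0 × 57.82 = 17.3 kΩ.

R_L(min) ≈ 17.3 kΩ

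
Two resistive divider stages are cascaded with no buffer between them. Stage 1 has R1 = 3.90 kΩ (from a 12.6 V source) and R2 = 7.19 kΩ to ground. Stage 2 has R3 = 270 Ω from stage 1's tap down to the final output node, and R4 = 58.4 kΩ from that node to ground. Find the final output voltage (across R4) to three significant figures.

V_out ≈ 7.80 V

Stage 2 presents R3+R4 = 58670 Ω as a load on stage 1's tap.
Stage 1's lower leg becomes R2‖(R3+R4) = 6405 Ω, so V_mid = 12.6 × 6405/10310 = 7.831 V.
Stage 2 is itself unloaded: V_out = V_mid × R4/(R3+R4) = 7.831 × 58400/58670 = 7.80 V.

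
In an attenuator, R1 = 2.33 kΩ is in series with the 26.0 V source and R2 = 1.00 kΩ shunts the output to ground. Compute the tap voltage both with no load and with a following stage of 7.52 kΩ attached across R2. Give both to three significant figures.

Open-circuit: V = 26.0 × 1.00/(2.33 + 1.00) = 7.81 V.
With the load, R2 becomes R2‖R_L = 0.8826 kΩ, so V = 26.0 × 0.8826/3.213 = 7.14 V.

Unloaded: 7.81 V; loaded: 7.14 V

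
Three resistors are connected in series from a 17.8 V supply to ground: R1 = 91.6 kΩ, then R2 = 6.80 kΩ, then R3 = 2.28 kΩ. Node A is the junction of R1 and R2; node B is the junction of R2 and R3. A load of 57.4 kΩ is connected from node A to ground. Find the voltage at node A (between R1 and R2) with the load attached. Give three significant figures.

Below node A the series string R2+R3 = 9.080 kΩ sits in parallel with the 57.4 kΩ load: 7.840 kΩ.
V_A = 17.8 × 7.840/(91.6 + 7.840) = 1.40 V.

V ≈ 1.40 V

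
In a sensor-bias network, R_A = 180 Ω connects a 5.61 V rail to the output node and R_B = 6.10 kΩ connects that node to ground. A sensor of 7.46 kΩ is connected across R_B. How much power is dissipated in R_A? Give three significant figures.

Total resistance from the source is R_A + (R_B‖R_L) = 3536 Ω, so I = 5.61/3536 Ω = 1.587 mA.
P = I²·R_A = (1.587 mA)² × 180 Ω = 0.453 mW.

P ≈ 0.453 mW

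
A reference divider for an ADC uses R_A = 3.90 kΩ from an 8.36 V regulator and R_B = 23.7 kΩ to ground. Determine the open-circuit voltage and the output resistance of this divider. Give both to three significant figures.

V_th = 7.18 V, R_th = 3.35 kΩ

V_th is the open-circuit tap voltage: 8.36 × 23.7/(3.90 + 23.7) = 7.18 V.
With the supply zeroed, R_A and R_B appear in parallel from the tap: R_th = R_A‖R_B = (3.90 × 23.7)/27.60 = 3.35 kΩ.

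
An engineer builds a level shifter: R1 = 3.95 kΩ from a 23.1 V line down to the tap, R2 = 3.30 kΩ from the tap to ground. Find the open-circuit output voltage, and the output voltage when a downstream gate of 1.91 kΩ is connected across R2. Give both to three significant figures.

Unloaded: 10.5 V; loaded: 5.42 V

Open-circuit: V = 23.1 × 3.30/(3.95 + 3.30) = 10.5 V.
With the load, R2 becomes R2‖R_L = 1.210 kΩ, so V = 23.1 × 1.210/5.160 = 5.42 V.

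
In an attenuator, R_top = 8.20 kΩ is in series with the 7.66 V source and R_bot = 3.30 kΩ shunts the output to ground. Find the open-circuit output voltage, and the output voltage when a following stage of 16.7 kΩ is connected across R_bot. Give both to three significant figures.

Open-circuit: V = 7.66 × 3.30/(8.20 + 3.30) = 2.20 V.
With the load, R_bot becomes R_bot‖R_L = 2.756 kΩ, so V = 7.66 × 2.756/10.96 = 1.93 V.

Unloaded: 2.20 V; loaded: 1.93 V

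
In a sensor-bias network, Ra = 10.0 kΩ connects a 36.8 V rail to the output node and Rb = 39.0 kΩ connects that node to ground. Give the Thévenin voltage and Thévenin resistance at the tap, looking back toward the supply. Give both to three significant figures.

V_th is the open-circuit tap voltage: 36.8 × 39.0/(10.0 + 39.0) = 29.3 V.
With the supply zeroed, Ra and Rb appear in parallel from the tap: R_th = Ra‖Rb = (10.0 × 39.0)/49.00 = 7.96 kΩ.

V_th = 29.3 V, R_th = 7.96 kΩ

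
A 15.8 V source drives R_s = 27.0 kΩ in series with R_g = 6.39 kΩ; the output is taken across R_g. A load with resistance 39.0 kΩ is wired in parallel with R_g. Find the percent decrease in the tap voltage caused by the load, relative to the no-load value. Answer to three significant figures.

The divider's output (Thévenin) resistance is R_s‖R_g = 5.167 kΩ.
Fractional drop under load = R_th/(R_th + R_L) = 5.167 / (5.167 + 39.0) = 0.1170.
So the output falls by 11.7 %.

11.7 %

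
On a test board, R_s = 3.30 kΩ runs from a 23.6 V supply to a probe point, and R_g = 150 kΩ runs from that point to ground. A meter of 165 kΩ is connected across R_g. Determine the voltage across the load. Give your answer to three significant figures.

The load sits in parallel with R_g: R_g‖R_L = (150 × 165) / (150 + 165) = 78.57 kΩ.
V_out = 23.6 × 78.57 / (3.30 + 78.57) = 23.6 × 78.57/81.87 = 22.6 V.

V_out ≈ 22.6 V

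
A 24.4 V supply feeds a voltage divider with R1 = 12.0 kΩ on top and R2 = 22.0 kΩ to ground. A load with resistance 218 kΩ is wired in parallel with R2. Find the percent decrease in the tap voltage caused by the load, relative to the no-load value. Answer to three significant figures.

The divider's output (Thévenin) resistance is R1‖R2 = 7.765 kΩ.
Fractional drop under load = R_th/(R_th + R_L) = 7.765 / (7.765 + 218) = 0.03439.
So the output falls by 3.44 %.

3.44 %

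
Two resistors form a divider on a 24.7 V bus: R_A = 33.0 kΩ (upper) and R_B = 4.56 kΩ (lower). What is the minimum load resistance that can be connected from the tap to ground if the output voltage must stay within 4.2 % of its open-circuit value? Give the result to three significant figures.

R_L(min) ≈ 91.4 kΩ

Output resistance R_th = R_A‖R_B = (33.0 × 4.56)/37.56 = 4.006 kΩ.
The fractional drop is R_th/(R_th + R_L); requiring this ≤ 0.0420 gives R_L ≥ R_th(1/0.0420 − 1) = 4.006 × 22.81 = 91.4 kΩ.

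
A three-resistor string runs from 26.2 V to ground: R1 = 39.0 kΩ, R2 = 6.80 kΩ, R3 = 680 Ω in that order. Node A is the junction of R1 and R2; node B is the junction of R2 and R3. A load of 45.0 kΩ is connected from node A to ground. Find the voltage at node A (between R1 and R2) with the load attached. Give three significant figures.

V ≈ 3.70 V

Below node A the series string R2+R3 = 7480 Ω sits in parallel with the 45000 Ω load: 6414 Ω.
V_A = 26.2 × 6414/(39000 + 6414) = 3.70 V.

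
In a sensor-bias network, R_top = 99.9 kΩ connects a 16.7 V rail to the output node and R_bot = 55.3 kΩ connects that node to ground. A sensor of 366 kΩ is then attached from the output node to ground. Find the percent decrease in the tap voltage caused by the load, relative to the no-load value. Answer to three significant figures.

8.86 %

Unloaded V = 16.7 × 55.3/155.2 = 5.9505 V.
Loaded: R_bot‖R_L = 48.04 kΩ, giving V = 16.7 × 48.04/147.9 = 5.4230 V.
Drop = (5.9505 − 5.4230) / 5.9505 = 8.86 %.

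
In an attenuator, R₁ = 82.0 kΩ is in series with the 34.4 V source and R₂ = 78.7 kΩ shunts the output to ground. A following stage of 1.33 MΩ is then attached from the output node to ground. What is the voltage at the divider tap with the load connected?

The load sits in parallel with R₂: R₂‖R_L = (78.7 × 1330) / (78.7 + 1330) = 74.30 kΩ.
V_out = 34.4 × 74.30 / (82.0 + 74.30) = 34.4 × 74.30/156.3 = 16.4 V.

V_out ≈ 16.4 V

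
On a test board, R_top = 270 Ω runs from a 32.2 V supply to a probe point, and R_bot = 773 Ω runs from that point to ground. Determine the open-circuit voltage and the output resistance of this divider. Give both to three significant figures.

V_th = 23.9 V, R_th = 200 Ω

V_th is the open-circuit tap voltage: 32.2 × 773/(270 + 773) = 23.9 V.
With the supply zeroed, R_top and R_bot appear in parallel from the tap: R_th = R_top‖R_bot = (270 × 773)/1043 = 200 Ω.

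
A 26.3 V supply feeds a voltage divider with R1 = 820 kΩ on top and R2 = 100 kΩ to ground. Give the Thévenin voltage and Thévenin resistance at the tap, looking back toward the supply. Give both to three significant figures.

V_th = 2.86 V, R_th = 89.1 kΩ

V_th is the open-circuit tap voltage: 26.3 × 100/(820 + 100) = 2.86 V.
With the supply zeroed, R1 and R2 appear in parallel from the tap: R_th = R1‖R2 = (820 × 100)/920.0 = 89.1 kΩ.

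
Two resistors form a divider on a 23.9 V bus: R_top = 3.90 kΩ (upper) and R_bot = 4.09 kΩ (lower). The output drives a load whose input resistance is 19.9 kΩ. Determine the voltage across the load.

The load sits in parallel with R_bot: R_bot‖R_L = (4.09 × 19.9) / (4.09 + 19.9) = 3.393 kΩ.
V_out = 23.9 × 3.393 / (3.90 + 3.393) = 23.9 × 3.393/7.293 = 11.1 V.

V_out ≈ 11.1 V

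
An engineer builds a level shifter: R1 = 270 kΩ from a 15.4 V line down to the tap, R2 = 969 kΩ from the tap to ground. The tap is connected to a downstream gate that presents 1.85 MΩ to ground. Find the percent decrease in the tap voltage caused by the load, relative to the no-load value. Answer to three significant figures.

The divider's output (Thévenin) resistance is R1‖R2 = 211.2 kΩ.
Fractional drop under load = R_th/(R_th + R_L) = 211.2 / (211.2 + 1850) = 0.1024.
So the output falls by 10.2 %.

10.2 %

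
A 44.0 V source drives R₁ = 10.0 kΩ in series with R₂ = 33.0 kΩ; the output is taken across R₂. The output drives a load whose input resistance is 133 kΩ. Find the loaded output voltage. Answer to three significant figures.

V_out ≈ 31.9 V

The load sits in parallel with R₂: R₂‖R_L = (33.0 × 133) / (33.0 + 133) = 26.44 kΩ.
V_out = 44.0 × 26.44 / (10.0 + 26.44) = 44.0 × 26.44/36.44 = 31.9 V.
(Unloaded it would have been 33.8 V.)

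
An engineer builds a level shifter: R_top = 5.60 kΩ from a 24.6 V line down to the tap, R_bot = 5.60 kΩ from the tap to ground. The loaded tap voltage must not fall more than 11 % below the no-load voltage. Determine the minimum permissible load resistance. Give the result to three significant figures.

R_L(min) ≈ 22.7 kΩ

Output resistance R_th = R_top‖R_bot = (5.60 × 5.60)/11.20 = 2.800 kΩ.
The fractional drop is R_th/(R_th + R_L); requiring this ≤ 0.110 gives R_L ≥ R_th(1/0.110 − 1) = 2.800 × 8.091 = 22.7 kΩ.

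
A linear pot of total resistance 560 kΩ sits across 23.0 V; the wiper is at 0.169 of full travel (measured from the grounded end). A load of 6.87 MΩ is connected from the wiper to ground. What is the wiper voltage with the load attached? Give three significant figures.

V ≈ 3.84 V

The wiper splits the pot into (1−α)R = 465.4 kΩ above and αR = 94.64 kΩ below.
Lower section ‖ load = 93.35 kΩ.
V_wiper = 23.0 × 93.35/(465.4 + 93.35) = 3.84 V.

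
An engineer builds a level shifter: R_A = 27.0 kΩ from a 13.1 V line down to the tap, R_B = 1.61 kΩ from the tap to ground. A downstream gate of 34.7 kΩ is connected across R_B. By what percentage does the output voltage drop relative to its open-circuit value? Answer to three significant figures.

The divider's output (Thévenin) resistance is R_A‖R_B = 1.519 kΩ.
Fractional drop under load = R_th/(R_th + R_L) = 1.519 / (1.519 + 34.7) = 0.04195.
So the output falls by 4.19 %.

4.19 %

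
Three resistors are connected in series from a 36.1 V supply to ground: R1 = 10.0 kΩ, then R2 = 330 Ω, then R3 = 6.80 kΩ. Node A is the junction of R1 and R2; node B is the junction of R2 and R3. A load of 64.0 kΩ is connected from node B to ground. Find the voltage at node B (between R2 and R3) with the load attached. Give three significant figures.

V ≈ 13.5 V

At node B, R3 is in parallel with the load: R3‖R_L = 6147 Ω.
Below node A the resistance is R2 + (R3‖R_L) = 6477 Ω, so V_A = 36.1 × 6477/16480 = 14.19 V.
Then V_B = V_A × (R3‖R_L)/(R2 + R3‖R_L) = 14.19 × 6147/6477 = 13.5 V.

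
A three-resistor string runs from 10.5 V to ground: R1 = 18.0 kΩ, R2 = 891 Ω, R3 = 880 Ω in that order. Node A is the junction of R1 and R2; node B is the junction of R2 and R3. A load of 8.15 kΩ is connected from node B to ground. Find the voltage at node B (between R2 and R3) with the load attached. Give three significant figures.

At node B, R3 is in parallel with the load: R3‖R_L = 794.2 Ω.
Below node A the resistance is R2 + (R3‖R_L) = 1685 Ω, so V_A = 10.5 × 1685/19690 = 0.8989 V.
Then V_B = V_A × (R3‖R_L)/(R2 + R3‖R_L) = 0.8989 × 794.2/1685 = 0.424 V.

V ≈ 0.424 V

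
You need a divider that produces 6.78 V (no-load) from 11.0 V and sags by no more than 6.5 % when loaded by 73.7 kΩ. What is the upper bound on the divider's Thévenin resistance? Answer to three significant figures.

Loading drop = R_th/(R_th + R_L) ≤ 0.0650, so R_th ≤ R_L · ε/(1−ε) = 73.7 kΩ × 0.0650/0.9350 = 5.12 kΩ.

R_th ≤ 5.12 kΩ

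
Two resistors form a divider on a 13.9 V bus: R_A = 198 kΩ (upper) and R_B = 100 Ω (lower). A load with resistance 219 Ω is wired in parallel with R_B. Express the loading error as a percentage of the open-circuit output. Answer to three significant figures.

31.3 %

Unloaded V = 13.9 × 100/198100 = 0.007017 V.
Loaded: R_B‖R_L = 68.65 Ω, giving V = 13.9 × 68.65/198100 = 0.004818 V.
Drop = (0.007017 − 0.004818) / 0.007017 = 31.3 %.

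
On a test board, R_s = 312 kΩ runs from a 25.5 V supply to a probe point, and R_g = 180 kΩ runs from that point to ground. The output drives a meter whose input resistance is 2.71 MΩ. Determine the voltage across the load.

V_out ≈ 8.95 V

The load sits in parallel with R_g: R_g‖R_L = (180 × 2710) / (180 + 2710) = 168.8 kΩ.
V_out = 25.5 × 168.8 / (312 + 168.8) = 25.5 × 168.8/480.8 = 8.95 V.
(Unloaded it would have been 9.33 V.)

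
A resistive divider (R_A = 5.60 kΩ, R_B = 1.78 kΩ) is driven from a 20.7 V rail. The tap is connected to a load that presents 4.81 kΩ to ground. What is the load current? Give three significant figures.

R_B‖R_L = 1.299 kΩ; V_out = 20.7 × 1.299/6.899 = 3.898 V.
I_L = V_out / R_L = 3.898 / 4.81 kΩ = 0.810 mA.

I_L ≈ 0.810 mA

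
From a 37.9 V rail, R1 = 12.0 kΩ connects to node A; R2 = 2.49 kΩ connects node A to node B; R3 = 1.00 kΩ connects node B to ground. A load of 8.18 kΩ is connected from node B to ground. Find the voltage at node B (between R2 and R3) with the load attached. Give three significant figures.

V ≈ 2.20 V

At node B, R3 is in parallel with the load: R3‖R_L = 0.8911 kΩ.
Below node A the resistance is R2 + (R3‖R_L) = 3.381 kΩ, so V_A = 37.9 × 3.381/15.38 = 8.331 V.
Then V_B = V_A × (R3‖R_L)/(R2 + R3‖R_L) = 8.331 × 0.8911/3.381 = 2.20 V.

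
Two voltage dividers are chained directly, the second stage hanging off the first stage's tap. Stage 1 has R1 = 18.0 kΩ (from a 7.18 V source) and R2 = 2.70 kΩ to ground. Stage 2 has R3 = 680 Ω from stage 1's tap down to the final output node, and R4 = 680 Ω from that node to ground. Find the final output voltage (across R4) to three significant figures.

Stage 2 presents R3+R4 = 1360 Ω as a load on stage 1's tap.
Stage 1's lower leg becomes R2‖(R3+R4) = 904.4 Ω, so V_mid = 7.18 × 904.4/18900 = 0.3435 V.
Stage 2 is itself unloaded: V_out = V_mid × R4/(R3+R4) = 0.3435 × 680/1360 = 0.172 V.

V_out ≈ 0.172 V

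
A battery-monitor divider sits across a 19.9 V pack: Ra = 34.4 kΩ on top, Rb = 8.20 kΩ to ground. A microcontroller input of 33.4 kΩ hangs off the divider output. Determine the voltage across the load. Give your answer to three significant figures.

V_out ≈ 3.20 V

The load sits in parallel with Rb: Rb‖R_L = (8.20 × 33.4) / (8.20 + 33.4) = 6.584 kΩ.
V_out = 19.9 × 6.584 / (34.4 + 6.584) = 19.9 × 6.584/40.98 = 3.20 V.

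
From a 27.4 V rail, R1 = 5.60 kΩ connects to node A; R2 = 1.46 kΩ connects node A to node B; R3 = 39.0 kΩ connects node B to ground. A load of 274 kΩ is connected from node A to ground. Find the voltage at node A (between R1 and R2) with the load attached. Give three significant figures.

Below node A the series string R2+R3 = 40.46 kΩ sits in parallel with the 274 kΩ load: 35.25 kΩ.
V_A = 27.4 × 35.25/(5.60 + 35.25) = 23.6 V.

V ≈ 23.6 V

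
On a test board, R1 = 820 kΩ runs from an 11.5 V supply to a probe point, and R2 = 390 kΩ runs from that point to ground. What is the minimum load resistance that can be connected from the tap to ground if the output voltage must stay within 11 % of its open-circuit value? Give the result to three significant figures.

R_L(min) ≈ 2.14 MΩ

Output resistance R_th = R1‖R2 = (820 × 390)/1210 = 264.3 kΩ.
The fractional drop is R_th/(R_th + R_L); requiring this ≤ 0.110 gives R_L ≥ R_th(1/0.110 − 1) = 264.3 × 8.091 = 2.14 MΩ.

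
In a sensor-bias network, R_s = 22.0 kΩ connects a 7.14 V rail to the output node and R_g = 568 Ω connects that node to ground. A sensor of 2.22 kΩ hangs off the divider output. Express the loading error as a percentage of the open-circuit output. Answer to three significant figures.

Unloaded V = 7.14 × 568/22570 = 0.1797 V.
Loaded: R_g‖R_L = 452.3 Ω, giving V = 7.14 × 452.3/22450 = 0.1438 V.
Drop = (0.1797 − 0.1438) / 0.1797 = 20.0 %.

20.0 %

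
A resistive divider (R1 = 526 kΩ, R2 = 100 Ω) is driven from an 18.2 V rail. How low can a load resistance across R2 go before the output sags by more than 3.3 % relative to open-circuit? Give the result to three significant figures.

Output resistance R_th = R1‖R2 = (526000 × 100)/526100 = 99.98 Ω.
The fractional drop is R_th/(R_th + R_L); requiring this ≤ 0.0330 gives R_L ≥ R_th(1/0.0330 − 1) = 99.98 × 29.30 = 2.93 kΩ.

R_L(min) ≈ 2.93 kΩ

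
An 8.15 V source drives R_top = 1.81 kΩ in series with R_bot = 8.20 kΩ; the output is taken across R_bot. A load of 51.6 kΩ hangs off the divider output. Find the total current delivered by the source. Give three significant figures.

R_bot‖R_L = 7.076 kΩ, so the source sees R_top + R_bot‖R_L = 8.886 kΩ.
I = 8.15 V / 8.886 kΩ = 0.917 mA.

I ≈ 0.917 mA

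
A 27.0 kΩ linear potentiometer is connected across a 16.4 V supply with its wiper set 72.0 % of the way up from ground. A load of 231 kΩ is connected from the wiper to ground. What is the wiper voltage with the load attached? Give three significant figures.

V ≈ 11.5 V

The wiper splits the pot into (1−α)R = 7.560 kΩ above and αR = 19.44 kΩ below.
Lower section ‖ load = 17.93 kΩ.
V_wiper = 16.4 × 17.93/(7.560 + 17.93) = 11.5 V.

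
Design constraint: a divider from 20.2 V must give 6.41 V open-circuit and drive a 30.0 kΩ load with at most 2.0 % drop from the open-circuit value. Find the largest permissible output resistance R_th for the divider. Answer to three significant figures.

Loading drop = R_th/(R_th + R_L) ≤ 0.0200, so R_th ≤ R_L · ε/(1−ε) = 30.0 kΩ × 0.0200/0.9800 = 612 Ω.

R_th ≤ 612 Ω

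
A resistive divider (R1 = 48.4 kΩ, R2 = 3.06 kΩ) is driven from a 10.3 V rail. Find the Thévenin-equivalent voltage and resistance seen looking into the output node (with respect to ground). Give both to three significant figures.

V_th is the open-circuit tap voltage: 10.3 × 3.06/(48.4 + 3.06) = 0.612 V.
With the supply zeroed, R1 and R2 appear in parallel from the tap: R_th = R1‖R2 = (48.4 × 3.06)/51.46 = 2.88 kΩ.

V_th = 0.612 V, R_th = 2.88 kΩ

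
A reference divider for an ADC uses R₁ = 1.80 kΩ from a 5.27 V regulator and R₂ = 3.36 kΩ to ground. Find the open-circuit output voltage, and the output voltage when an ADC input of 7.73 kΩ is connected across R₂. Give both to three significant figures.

Unloaded: 3.43 V; loaded: 2.98 V

Open-circuit: V = 5.27 × 3.36/(1.80 + 3.36) = 3.43 V.
With the load, R₂ becomes R₂‖R_L = 2.342 kΩ, so V = 5.27 × 2.342/4.142 = 2.98 V.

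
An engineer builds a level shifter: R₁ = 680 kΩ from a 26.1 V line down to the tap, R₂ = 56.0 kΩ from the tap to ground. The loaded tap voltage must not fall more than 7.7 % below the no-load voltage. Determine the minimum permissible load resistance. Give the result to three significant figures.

R_L(min) ≈ 620 kΩ

Output resistance R_th = R₁‖R₂ = (680 × 56.0)/736.0 = 51.74 kΩ.
The fractional drop is R_th/(R_th + R_L); requiring this ≤ 0.0770 gives R_L ≥ R_th(1/0.0770 − 1) = 51.74 × 11.99 = 620 kΩ.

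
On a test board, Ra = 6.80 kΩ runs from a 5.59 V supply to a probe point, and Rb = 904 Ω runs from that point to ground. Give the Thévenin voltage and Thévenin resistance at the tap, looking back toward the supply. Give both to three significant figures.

V_th is the open-circuit tap voltage: 5.59 × 904/(6800 + 904) = 0.656 V.
With the supply zeroed, Ra and Rb appear in parallel from the tap: R_th = Ra‖Rb = (6800 × 904)/7704 = 798 Ω.

V_th = 0.656 V, R_th = 798 Ω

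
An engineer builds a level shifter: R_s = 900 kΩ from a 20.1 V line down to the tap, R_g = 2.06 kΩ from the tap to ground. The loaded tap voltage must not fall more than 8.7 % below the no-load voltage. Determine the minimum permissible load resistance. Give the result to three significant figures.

Output resistance R_th = R_s‖R_g = (900 × 2.06)/902.1 = 2.055 kΩ.
The fractional drop is R_th/(R_th + R_L); requiring this ≤ 0.0870 gives R_L ≥ R_th(1/0.0870 − 1) = 2.055 × 10.49 = 21.6 kΩ.

R_L(min) ≈ 21.6 kΩ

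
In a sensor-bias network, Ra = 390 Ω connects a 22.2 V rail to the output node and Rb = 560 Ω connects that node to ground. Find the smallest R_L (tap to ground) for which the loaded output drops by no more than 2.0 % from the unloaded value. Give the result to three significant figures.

R_L(min) ≈ 11.3 kΩ

Output resistance R_th = Ra‖Rb = (390 × 560)/950.0 = 229.9 Ω.
The fractional drop is R_th/(R_th + R_L); requiring this ≤ 0.0200 gives R_L ≥ R_th(1/0.0200 − 1) = 229.9 × 49.00 = 11.3 kΩ.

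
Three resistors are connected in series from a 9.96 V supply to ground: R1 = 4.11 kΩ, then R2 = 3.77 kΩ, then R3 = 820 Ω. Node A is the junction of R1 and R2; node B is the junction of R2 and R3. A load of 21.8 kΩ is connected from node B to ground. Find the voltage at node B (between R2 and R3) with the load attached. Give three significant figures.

At node B, R3 is in parallel with the load: R3‖R_L = 790.3 Ω.
Below node A the resistance is R2 + (R3‖R_L) = 4560 Ω, so V_A = 9.96 × 4560/8670 = 5.239 V.
Then V_B = V_A × (R3‖R_L)/(R2 + R3‖R_L) = 5.239 × 790.3/4560 = 0.908 V.

V ≈ 0.908 V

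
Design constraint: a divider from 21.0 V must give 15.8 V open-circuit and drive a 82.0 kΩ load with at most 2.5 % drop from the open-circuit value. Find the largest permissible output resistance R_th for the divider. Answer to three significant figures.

Loading drop = R_th/(R_th + R_L) ≤ 0.0250, so R_th ≤ R_L · ε/(1−ε) = 82.0 kΩ × 0.0250/0.9750 = 2.10 kΩ.

R_th ≤ 2.10 kΩ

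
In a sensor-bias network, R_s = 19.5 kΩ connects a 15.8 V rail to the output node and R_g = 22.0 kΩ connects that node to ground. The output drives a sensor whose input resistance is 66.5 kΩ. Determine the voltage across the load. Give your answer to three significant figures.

The load sits in parallel with R_g: R_g‖R_L = (22.0 × 66.5) / (22.0 + 66.5) = 16.53 kΩ.
V_out = 15.8 × 16.53 / (19.5 + 16.53) = 15.8 × 16.53/36.03 = 7.25 V.

V_out ≈ 7.25 V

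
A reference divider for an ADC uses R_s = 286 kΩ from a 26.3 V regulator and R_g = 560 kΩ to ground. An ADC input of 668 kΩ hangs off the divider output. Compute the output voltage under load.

The load sits in parallel with R_g: R_g‖R_L = (560 × 668) / (560 + 668) = 304.6 kΩ.
V_out = 26.3 × 304.6 / (286 + 304.6) = 26.3 × 304.6/590.6 = 13.6 V.
(Unloaded it would have been 17.4 V.)

V_out ≈ 13.6 V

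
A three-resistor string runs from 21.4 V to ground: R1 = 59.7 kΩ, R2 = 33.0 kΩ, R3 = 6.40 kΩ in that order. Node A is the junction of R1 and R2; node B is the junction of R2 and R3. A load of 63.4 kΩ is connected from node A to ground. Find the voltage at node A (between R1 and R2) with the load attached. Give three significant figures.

V ≈ 6.19 V

Below node A the series string R2+R3 = 39.40 kΩ sits in parallel with the 63.4 kΩ load: 24.30 kΩ.
V_A = 21.4 × 24.30/(59.7 + 24.30) = 6.19 V.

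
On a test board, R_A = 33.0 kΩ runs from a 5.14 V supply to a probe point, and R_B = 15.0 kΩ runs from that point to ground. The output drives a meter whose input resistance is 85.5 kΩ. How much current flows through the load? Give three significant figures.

R_B‖R_L = 12.76 kΩ; V_out = 5.14 × 12.76/45.76 = 1.433 V.
I_L = V_out / R_L = 1.433 / 85.5 kΩ = 0.0168 mA.

I_L ≈ 0.0168 mA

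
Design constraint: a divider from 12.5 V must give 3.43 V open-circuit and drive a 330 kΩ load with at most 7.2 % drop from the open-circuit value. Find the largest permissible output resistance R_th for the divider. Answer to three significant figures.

Loading drop = R_th/(R_th + R_L) ≤ 0.0720, so R_th ≤ R_L · ε/(1−ε) = 330 kΩ × 0.0720/0.9280 = 25.6 kΩ.
(Any R1, R2 with R2/(R1+R2) = 0.274 and R1‖R2 ≤ 25.6 kΩ will meet the spec.)

R_th ≤ 25.6 kΩ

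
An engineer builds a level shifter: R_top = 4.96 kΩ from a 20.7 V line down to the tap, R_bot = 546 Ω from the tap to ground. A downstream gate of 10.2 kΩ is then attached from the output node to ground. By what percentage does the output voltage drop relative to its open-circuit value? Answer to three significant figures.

4.60 %

The divider's output (Thévenin) resistance is R_top‖R_bot = 491.9 Ω.
Fractional drop under load = R_th/(R_th + R_L) = 491.9 / (491.9 + 10200) = 0.04600.
So the output falls by 4.60 %.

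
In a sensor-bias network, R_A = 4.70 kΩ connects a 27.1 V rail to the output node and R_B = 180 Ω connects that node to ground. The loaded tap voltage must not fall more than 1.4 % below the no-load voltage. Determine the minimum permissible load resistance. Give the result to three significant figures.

Output resistance R_th = R_A‖R_B = (4700 × 180)/4880 = 173.4 Ω.
The fractional drop is R_th/(R_th + R_L); requiring this ≤ 0.0140 gives R_L ≥ R_th(1/0.0140 − 1) = 173.4 × 70.43 = 12.2 kΩ.

R_L(min) ≈ 12.2 kΩ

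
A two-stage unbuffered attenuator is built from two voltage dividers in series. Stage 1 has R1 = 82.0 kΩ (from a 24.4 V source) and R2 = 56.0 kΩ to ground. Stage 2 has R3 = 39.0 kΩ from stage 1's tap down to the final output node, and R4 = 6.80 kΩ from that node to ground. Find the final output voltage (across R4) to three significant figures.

Stage 2 presents R3+R4 = 45.80 kΩ as a load on stage 1's tap.
Stage 1's lower leg becomes R2‖(R3+R4) = 25.19 kΩ, so V_mid = 24.4 × 25.19/107.2 = 5.735 V.
Stage 2 is itself unloaded: V_out = V_mid × R4/(R3+R4) = 5.735 × 6.80/45.80 = 0.851 V.

V_out ≈ 0.851 V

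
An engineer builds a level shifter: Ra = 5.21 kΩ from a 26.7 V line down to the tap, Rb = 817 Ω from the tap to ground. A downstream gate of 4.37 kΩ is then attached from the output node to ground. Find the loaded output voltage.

V_out ≈ 3.12 V

The load sits in parallel with Rb: Rb‖R_L = (817 × 4370) / (817 + 4370) = 688.3 Ω.
V_out = 26.7 × 688.3 / (5210 + 688.3) = 26.7 × 688.3/5898 = 3.12 V.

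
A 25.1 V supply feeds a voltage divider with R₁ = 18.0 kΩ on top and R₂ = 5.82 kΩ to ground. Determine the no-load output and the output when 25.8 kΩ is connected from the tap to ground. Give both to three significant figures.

Open-circuit: V = 25.1 × 5.82/(18.0 + 5.82) = 6.13 V.
With the load, R₂ becomes R₂‖R_L = 4.749 kΩ, so V = 25.1 × 4.749/22.75 = 5.24 V.

Unloaded: 6.13 V; loaded: 5.24 V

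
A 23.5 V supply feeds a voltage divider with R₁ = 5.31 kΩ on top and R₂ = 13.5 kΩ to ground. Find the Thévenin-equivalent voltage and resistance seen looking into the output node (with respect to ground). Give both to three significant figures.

V_th is the open-circuit tap voltage: 23.5 × 13.5/(5.31 + 13.5) = 16.9 V.
With the supply zeroed, R₁ and R₂ appear in parallel from the tap: R_th = R₁‖R₂ = (5.31 × 13.5)/18.81 = 3.81 kΩ.

V_th = 16.9 V, R_th = 3.81 kΩ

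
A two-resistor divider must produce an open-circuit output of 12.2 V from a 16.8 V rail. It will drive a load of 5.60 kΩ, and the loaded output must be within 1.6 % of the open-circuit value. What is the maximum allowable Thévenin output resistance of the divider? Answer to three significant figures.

R_th ≤ 91.1 Ω

Loading drop = R_th/(R_th + R_L) ≤ 0.0160, so R_th ≤ R_L · ε/(1−ε) = 5.60 kΩ × 0.0160/0.9840 = 91.1 Ω.
(Any R1, R2 with R2/(R1+R2) = 0.726 and R1‖R2 ≤ 91.1 Ω will meet the spec.)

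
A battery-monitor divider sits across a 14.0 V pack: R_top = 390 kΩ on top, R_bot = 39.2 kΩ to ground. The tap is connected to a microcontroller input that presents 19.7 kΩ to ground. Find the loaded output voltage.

V_out ≈ 0.455 V

The load sits in parallel with R_bot: R_bot‖R_L = (39.2 × 19.7) / (39.2 + 19.7) = 13.11 kΩ.
V_out = 14.0 × 13.11 / (390 + 13.11) = 14.0 × 13.11/403.1 = 0.455 V.
(Unloaded it would have been 1.28 V.)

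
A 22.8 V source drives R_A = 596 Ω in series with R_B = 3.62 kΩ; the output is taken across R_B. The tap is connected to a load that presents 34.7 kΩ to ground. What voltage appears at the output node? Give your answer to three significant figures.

The load sits in parallel with R_B: R_B‖R_L = (3620 × 34700) / (3620 + 34700) = 3278 Ω.
V_out = 22.8 × 3278 / (596 + 3278) = 22.8 × 3278/3874 = 19.3 V.
(Unloaded it would have been 19.6 V.)

V_out ≈ 19.3 V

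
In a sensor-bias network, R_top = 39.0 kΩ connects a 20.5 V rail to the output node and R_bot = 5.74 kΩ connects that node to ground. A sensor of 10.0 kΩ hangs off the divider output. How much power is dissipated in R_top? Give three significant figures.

P ≈ 9.01 mW

Total resistance from the source is R_top + (R_bot‖R_L) = 42.65 kΩ, so I = 20.5/42.65 kΩ = 0.4807 mA.
P = I²·R_top = (0.4807 mA)² × 39.0 kΩ = 9.01 mW.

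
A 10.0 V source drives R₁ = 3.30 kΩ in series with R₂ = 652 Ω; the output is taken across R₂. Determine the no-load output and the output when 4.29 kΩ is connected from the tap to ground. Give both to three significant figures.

Open-circuit: V = 10.0 × 652/(3300 + 652) = 1.65 V.
With the load, R₂ becomes R₂‖R_L = 566.0 Ω, so V = 10.0 × 566.0/3866 = 1.46 V.

Unloaded: 1.65 V; loaded: 1.46 V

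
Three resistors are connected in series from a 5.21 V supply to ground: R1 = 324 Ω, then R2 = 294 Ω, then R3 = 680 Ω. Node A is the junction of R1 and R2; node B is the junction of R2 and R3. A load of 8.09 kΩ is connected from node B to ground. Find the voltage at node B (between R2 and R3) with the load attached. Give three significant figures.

V ≈ 2.62 V

At node B, R3 is in parallel with the load: R3‖R_L = 627.3 Ω.
Below node A the resistance is R2 + (R3‖R_L) = 921.3 Ω, so V_A = 5.21 × 921.3/1245 = 3.854 V.
Then V_B = V_A × (R3‖R_L)/(R2 + R3‖R_L) = 3.854 × 627.3/921.3 = 2.62 V.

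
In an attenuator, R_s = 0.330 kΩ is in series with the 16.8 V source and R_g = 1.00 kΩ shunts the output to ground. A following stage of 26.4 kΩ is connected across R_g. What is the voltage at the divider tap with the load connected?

V_out ≈ 12.5 V

The load sits in parallel with R_g: R_g‖R_L = (1000 × 26400) / (1000 + 26400) = 963.5 Ω.
V_out = 16.8 × 963.5 / (330 + 963.5) = 16.8 × 963.5/1294 = 12.5 V.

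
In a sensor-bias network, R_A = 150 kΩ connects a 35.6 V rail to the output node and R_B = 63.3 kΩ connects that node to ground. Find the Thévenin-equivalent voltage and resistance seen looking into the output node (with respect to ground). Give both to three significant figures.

V_th = 10.6 V, R_th = 44.5 kΩ

V_th is the open-circuit tap voltage: 35.6 × 63.3/(150 + 63.3) = 10.6 V.
With the supply zeroed, R_A and R_B appear in parallel from the tap: R_th = R_A‖R_B = (150 × 63.3)/213.3 = 44.5 kΩ.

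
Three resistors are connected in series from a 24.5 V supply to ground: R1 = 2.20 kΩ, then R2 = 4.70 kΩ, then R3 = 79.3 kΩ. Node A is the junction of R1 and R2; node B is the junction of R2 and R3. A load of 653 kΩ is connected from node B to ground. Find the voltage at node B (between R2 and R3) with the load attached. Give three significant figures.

At node B, R3 is in parallel with the load: R3‖R_L = 70.71 kΩ.
Below node A the resistance is R2 + (R3‖R_L) = 75.41 kΩ, so V_A = 24.5 × 75.41/77.61 = 23.81 V.
Then V_B = V_A × (R3‖R_L)/(R2 + R3‖R_L) = 23.81 × 70.71/75.41 = 22.3 V.

V ≈ 22.3 V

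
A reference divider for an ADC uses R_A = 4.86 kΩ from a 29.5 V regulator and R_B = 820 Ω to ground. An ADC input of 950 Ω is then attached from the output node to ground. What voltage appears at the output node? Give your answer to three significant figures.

The load sits in parallel with R_B: R_B‖R_L = (820 × 950) / (820 + 950) = 440.1 Ω.
V_out = 29.5 × 440.1 / (4860 + 440.1) = 29.5 × 440.1/5300 = 2.45 V.
(Unloaded it would have been 4.26 V.)

V_out ≈ 2.45 V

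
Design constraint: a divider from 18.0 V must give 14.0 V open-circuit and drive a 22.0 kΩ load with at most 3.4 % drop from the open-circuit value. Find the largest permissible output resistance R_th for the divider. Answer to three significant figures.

Loading drop = R_th/(R_th + R_L) ≤ 0.0340, so R_th ≤ R_L · ε/(1−ε) = 22.0 kΩ × 0.0340/0.9660 = 774 Ω.

R_th ≤ 774 Ω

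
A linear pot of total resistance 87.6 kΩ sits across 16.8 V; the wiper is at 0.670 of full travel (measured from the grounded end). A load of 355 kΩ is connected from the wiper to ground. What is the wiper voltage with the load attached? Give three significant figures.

The wiper splits the pot into (1−α)R = 28.91 kΩ above and αR = 58.69 kΩ below.
Lower section ‖ load = 50.37 kΩ.
V_wiper = 16.8 × 50.37/(28.91 + 50.37) = 10.7 V.

V ≈ 10.7 V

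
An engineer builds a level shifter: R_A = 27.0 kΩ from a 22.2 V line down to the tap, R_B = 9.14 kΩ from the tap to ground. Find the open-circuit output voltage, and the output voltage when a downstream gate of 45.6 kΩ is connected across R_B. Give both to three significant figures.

Unloaded: 5.61 V; loaded: 4.88 V

Open-circuit: V = 22.2 × 9.14/(27.0 + 9.14) = 5.61 V.
With the load, R_B becomes R_B‖R_L = 7.614 kΩ, so V = 22.2 × 7.614/34.61 = 4.88 V.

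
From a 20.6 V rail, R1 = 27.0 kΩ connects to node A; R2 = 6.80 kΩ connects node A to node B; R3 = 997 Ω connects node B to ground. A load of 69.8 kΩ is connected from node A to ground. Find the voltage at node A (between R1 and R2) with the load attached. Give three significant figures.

V ≈ 4.25 V

Below node A the series string R2+R3 = 7797 Ω sits in parallel with the 69800 Ω load: 7014 Ω.
V_A = 20.6 × 7014/(27000 + 7014) = 4.25 V.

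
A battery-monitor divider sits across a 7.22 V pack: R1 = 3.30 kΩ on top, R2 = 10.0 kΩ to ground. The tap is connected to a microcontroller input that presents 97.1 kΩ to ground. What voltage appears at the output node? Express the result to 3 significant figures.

V_out ≈ 5.29 V

The load sits in parallel with R2: R2‖R_L = (10.0 × 97.1) / (10.0 + 97.1) = 9.066 kΩ.
V_out = 7.22 × 9.066 / (3.30 + 9.066) = 7.22 × 9.066/12.37 = 5.29 V.
(Unloaded it would have been 5.43 V.)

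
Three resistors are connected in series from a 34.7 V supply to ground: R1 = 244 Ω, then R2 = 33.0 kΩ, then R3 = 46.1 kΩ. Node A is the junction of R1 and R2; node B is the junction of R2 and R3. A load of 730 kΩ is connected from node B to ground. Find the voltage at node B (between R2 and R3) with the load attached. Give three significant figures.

V ≈ 19.6 V

At node B, R3 is in parallel with the load: R3‖R_L = 43360 Ω.
Below node A the resistance is R2 + (R3‖R_L) = 76360 Ω, so V_A = 34.7 × 76360/76610 = 34.59 V.
Then V_B = V_A × (R3‖R_L)/(R2 + R3‖R_L) = 34.59 × 43360/76360 = 19.6 V.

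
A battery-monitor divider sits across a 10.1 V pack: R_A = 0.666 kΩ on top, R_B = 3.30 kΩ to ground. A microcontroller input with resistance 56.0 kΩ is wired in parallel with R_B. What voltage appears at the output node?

The load sits in parallel with R_B: R_B‖R_L = (3300 × 56000) / (3300 + 56000) = 3116 Ω.
V_out = 10.1 × 3116 / (666 + 3116) = 10.1 × 3116/3782 = 8.32 V.

V_out ≈ 8.32 V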